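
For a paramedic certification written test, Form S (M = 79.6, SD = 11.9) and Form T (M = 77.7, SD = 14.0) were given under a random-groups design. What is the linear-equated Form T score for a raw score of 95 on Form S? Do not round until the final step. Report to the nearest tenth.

95.8

Linear equating: y = (SD_Y/SD_X)(x − M_X) + M_Y
y = (14.0/11.9)(95 − 79.6) + 77.7
y = 1.176471 × 15.4 + 77.7 = 18.1176 + 77.7 = 95.8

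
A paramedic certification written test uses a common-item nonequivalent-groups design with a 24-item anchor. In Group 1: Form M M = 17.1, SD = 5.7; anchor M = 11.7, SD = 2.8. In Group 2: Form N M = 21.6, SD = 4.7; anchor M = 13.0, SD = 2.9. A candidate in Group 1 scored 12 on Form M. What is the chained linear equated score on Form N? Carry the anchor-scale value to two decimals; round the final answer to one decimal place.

Form M → anchor (Group 1): v = (2.8/5.7)(12 − 17.1) + 11.7 = 9.19
anchor → Form N (Group 2): y = (4.7/2.9)(9.19 − 13.0) + 21.6 = 15.4

15.4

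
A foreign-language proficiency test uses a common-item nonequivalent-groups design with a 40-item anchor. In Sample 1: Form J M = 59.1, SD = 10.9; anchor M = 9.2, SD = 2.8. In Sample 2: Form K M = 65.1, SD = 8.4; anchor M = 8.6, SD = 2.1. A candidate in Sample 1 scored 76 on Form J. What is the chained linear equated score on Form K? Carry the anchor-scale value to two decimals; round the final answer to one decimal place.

84.9

Form J → anchor (Sample 1): v = (2.8/10.9)(76 − 59.1) + 9.2 = 13.54
anchor → Form K (Sample 2): y = (8.4/2.1)(13.54 − 8.6) + 65.1 = 84.9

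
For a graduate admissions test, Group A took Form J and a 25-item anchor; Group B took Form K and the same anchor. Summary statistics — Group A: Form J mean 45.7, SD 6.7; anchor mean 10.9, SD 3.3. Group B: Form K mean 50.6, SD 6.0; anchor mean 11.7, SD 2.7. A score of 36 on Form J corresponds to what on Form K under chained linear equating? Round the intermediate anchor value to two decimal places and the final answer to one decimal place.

38.2

Form J → anchor (Group A): v = (3.3/6.7)(36 − 45.7) + 10.9 = 6.12
anchor → Form K (Group B): y = (6.0/2.7)(6.12 − 11.7) + 50.6 = 38.2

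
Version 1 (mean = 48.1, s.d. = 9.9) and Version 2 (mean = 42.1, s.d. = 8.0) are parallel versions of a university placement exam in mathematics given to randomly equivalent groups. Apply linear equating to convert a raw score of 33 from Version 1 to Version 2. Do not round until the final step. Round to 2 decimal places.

29.90

Linear equating: y = (SD_Y/SD_X)(x − M_X) + M_Y
y = (8.0/9.9)(33 − 48.1) + 42.1
y = 0.808081 × -15.1 + 42.1 = -12.2020 + 42.1 = 29.90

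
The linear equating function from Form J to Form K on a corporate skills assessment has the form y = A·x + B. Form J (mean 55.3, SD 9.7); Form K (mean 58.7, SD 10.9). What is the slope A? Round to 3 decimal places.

1.124

A = SD_Y / SD_X = 10.9 / 9.7 = 1.124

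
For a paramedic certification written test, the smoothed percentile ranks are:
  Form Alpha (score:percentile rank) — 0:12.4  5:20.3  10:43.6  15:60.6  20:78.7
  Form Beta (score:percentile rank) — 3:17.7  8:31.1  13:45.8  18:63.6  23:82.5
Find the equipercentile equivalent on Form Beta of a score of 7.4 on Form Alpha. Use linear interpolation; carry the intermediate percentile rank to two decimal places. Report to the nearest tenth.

8.1

PR of 7.4 on Form Alpha: 20.3 + (7.4 − 5)/(10 − 5) × (43.6 − 20.3) = 31.48
On Form Beta, PR 31.48 falls between score 8 (PR 31.1) and 13 (PR 45.8).
Interpolate: 8 + (31.48 − 31.1)/(45.8 − 31.1) × (13 − 8) = 8.1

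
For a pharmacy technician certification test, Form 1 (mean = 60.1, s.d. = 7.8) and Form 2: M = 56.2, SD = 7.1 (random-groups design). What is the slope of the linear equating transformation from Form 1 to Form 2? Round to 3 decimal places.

A = SD_Y / SD_X = 7.1 / 7.8 = 0.910

0.910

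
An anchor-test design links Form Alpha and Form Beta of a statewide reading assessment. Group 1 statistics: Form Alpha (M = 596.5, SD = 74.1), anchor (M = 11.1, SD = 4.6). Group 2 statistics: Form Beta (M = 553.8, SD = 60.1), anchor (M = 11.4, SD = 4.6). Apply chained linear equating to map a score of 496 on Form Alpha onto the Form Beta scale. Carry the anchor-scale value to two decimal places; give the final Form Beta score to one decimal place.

468.4

Form Alpha → anchor (Group 1): v = (4.6/74.1)(496 − 596.5) + 11.1 = 4.86
anchor → Form Beta (Group 2): y = (60.1/4.6)(4.86 − 11.4) + 553.8 = 468.4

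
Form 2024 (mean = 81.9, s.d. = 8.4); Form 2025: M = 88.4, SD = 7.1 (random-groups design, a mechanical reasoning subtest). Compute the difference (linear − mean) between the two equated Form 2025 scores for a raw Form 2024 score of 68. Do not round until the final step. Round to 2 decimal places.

Mean-equated: 68 + (88.4 − 81.9) = 74.50
Linear-equated: (7.1/8.4)(68 − 81.9) + 88.4 = 76.651
Difference = 76.651 − 74.50 = 2.15

2.15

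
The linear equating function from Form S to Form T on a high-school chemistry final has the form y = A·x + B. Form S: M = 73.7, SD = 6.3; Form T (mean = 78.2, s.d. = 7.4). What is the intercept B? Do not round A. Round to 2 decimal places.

A = SD_Y / SD_X = 7.4 / 6.3 = 1.174603
B = M_Y − A·M_X = 78.2 − 1.174603 × 73.7 = -8.37

-8.37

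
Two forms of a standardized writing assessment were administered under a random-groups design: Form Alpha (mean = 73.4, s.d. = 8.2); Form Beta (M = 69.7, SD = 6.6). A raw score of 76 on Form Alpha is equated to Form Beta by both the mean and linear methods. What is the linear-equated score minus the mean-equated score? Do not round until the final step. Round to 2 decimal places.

Mean-equated: 76 + (69.7 − 73.4) = 72.30
Linear-equated: (6.6/8.2)(76 − 73.4) + 69.7 = 71.793
Difference = 71.793 − 72.30 = -0.51

-0.51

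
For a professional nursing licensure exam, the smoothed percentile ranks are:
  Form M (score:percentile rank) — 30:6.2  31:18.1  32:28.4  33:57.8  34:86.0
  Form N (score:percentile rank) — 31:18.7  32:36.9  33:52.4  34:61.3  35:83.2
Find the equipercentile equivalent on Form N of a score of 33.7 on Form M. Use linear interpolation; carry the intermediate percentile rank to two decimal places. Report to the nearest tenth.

PR of 33.7 on Form M: 57.8 + (33.7 − 33)/(34 − 33) × (86.0 − 57.8) = 77.54
On Form N, PR 77.54 falls between score 34 (PR 61.3) and 35 (PR 83.2).
Interpolate: 34 + (77.54 − 61.3)/(83.2 − 61.3) × (35 − 34) = 34.7

34.7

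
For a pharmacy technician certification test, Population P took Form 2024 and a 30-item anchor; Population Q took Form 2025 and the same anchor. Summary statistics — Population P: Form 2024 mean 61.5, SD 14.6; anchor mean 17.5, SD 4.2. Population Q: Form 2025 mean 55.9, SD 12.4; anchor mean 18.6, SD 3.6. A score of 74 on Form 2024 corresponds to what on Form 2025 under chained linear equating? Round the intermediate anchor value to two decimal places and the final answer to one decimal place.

64.5

Form 2024 → anchor (Population P): v = (4.2/14.6)(74 − 61.5) + 17.5 = 21.10
anchor → Form 2025 (Population Q): y = (12.4/3.6)(21.10 − 18.6) + 55.9 = 64.5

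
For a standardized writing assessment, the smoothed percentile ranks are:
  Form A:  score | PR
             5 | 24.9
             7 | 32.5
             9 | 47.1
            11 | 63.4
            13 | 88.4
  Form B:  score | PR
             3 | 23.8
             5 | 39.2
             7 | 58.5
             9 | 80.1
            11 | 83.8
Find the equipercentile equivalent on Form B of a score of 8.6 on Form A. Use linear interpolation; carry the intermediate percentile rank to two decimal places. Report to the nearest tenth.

PR of 8.6 on Form A: 32.5 + (8.6 − 7)/(9 − 7) × (47.1 − 32.5) = 44.18
On Form B, PR 44.18 falls between score 5 (PR 39.2) and 7 (PR 58.5).
Interpolate: 5 + (44.18 − 39.2)/(58.5 − 39.2) × (7 − 5) = 5.5

5.5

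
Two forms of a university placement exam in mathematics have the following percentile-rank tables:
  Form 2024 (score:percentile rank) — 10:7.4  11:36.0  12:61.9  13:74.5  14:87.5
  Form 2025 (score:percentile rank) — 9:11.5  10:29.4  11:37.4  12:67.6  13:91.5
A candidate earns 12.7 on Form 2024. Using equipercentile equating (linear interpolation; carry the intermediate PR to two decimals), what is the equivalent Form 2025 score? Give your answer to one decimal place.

PR of 12.7 on Form 2024: 61.9 + (12.7 − 12)/(13 − 12) × (74.5 − 61.9) = 70.72
On Form 2025, PR 70.72 falls between score 12 (PR 67.6) and 13 (PR 91.5).
Interpolate: 12 + (70.72 − 67.6)/(91.5 − 67.6) × (13 − 12) = 12.1

12.1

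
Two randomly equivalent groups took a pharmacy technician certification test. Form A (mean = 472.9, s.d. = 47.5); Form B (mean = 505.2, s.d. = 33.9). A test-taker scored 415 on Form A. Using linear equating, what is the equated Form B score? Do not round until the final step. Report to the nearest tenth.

463.9

Linear equating: y = (SD_Y/SD_X)(x − M_X) + M_Y
y = (33.9/47.5)(415 − 472.9) + 505.2
y = 0.713684 × -57.9 + 505.2 = -41.3223 + 505.2 = 463.9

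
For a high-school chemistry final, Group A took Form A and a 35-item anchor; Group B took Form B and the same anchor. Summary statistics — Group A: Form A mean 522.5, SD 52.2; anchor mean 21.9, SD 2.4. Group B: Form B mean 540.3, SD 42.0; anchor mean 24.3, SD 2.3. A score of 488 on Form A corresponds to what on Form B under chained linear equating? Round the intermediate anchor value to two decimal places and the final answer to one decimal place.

Form A → anchor (Group A): v = (2.4/52.2)(488 − 522.5) + 21.9 = 20.31
anchor → Form B (Group B): y = (42.0/2.3)(20.31 − 24.3) + 540.3 = 467.4

467.4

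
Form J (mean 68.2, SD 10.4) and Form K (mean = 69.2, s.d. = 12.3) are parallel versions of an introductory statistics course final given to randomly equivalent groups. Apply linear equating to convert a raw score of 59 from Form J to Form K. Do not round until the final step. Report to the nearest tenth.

Linear equating: y = (SD_Y/SD_X)(x − M_X) + M_Y
y = (12.3/10.4)(59 − 68.2) + 69.2
y = 1.182692 × -9.2 + 69.2 = -10.8808 + 69.2 = 58.3

58.3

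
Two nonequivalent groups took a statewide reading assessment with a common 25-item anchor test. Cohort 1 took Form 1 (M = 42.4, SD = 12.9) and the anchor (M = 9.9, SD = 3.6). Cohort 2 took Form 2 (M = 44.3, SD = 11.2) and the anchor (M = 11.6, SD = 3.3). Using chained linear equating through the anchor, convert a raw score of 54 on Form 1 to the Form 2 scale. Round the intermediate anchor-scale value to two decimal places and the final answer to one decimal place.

Form 1 → anchor (Cohort 1): v = (3.6/12.9)(54 − 42.4) + 9.9 = 13.14
anchor → Form 2 (Cohort 2): y = (11.2/3.3)(13.14 − 11.6) + 44.3 = 49.5

49.5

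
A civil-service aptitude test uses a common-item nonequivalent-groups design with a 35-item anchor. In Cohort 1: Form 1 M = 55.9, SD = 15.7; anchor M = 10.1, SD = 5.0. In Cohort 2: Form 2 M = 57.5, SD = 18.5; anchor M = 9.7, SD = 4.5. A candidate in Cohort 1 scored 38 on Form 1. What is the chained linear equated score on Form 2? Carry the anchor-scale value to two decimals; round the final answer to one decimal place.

35.7

Form 1 → anchor (Cohort 1): v = (5.0/15.7)(38 − 55.9) + 10.1 = 4.40
anchor → Form 2 (Cohort 2): y = (18.5/4.5)(4.40 − 9.7) + 57.5 = 35.7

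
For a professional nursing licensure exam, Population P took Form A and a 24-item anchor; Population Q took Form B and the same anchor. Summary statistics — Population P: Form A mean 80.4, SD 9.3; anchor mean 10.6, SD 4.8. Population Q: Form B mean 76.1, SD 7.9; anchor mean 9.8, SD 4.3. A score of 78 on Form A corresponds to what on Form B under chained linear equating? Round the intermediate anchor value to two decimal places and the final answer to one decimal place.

Form A → anchor (Population P): v = (4.8/9.3)(78 − 80.4) + 10.6 = 9.36
anchor → Form B (Population Q): y = (7.9/4.3)(9.36 − 9.8) + 76.1 = 75.3

75.3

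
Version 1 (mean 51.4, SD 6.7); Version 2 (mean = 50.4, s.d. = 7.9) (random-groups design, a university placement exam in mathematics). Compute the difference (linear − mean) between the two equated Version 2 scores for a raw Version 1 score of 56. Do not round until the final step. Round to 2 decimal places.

Mean-equated: 56 + (50.4 − 51.4) = 55.00
Linear-equated: (7.9/6.7)(56 − 51.4) + 50.4 = 55.824
Difference = 55.824 − 55.00 = 0.82

0.82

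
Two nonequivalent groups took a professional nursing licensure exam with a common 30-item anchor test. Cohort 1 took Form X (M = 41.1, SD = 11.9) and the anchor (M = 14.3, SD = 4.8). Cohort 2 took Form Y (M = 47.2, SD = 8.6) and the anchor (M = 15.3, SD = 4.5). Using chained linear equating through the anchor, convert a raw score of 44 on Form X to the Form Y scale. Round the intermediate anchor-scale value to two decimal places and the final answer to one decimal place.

47.5

Form X → anchor (Cohort 1): v = (4.8/11.9)(44 − 41.1) + 14.3 = 15.47
anchor → Form Y (Cohort 2): y = (8.6/4.5)(15.47 − 15.3) + 47.2 = 47.5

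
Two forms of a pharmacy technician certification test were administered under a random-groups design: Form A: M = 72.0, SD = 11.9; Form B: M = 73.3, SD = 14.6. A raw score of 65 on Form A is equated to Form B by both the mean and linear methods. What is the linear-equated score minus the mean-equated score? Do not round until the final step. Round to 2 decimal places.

Mean-equated: 65 + (73.3 − 72.0) = 66.30
Linear-equated: (14.6/11.9)(65 − 72.0) + 73.3 = 64.712
Difference = 64.712 − 66.30 = -1.59

-1.59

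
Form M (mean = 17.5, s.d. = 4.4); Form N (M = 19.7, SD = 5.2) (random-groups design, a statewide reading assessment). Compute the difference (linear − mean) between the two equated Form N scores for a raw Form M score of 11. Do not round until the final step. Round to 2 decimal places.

-1.18

Mean-equated: 11 + (19.7 − 17.5) = 13.20
Linear-equated: (5.2/4.4)(11 − 17.5) + 19.7 = 12.018
Difference = 12.018 − 13.20 = -1.18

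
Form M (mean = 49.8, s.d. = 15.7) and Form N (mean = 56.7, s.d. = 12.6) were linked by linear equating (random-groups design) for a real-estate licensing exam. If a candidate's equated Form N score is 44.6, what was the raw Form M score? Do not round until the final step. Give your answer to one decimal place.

Invert y = (SD_Y/SD_X)(x − M_X) + M_Y:
x = (SD_X/SD_Y)(y − M_Y) + M_X = (15.7/12.6)(44.6 − 56.7) + 49.8
x = 1.246032 × -12.100 + 49.8 = 34.7

34.7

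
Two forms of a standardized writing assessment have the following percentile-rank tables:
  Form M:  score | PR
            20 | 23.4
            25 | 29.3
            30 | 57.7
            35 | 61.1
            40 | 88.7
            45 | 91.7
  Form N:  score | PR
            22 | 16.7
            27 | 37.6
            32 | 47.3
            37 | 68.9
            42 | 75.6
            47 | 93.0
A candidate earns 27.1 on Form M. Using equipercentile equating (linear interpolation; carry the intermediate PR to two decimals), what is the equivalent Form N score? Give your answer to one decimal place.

28.9

PR of 27.1 on Form M: 29.3 + (27.1 − 25)/(30 − 25) × (57.7 − 29.3) = 41.23
On Form N, PR 41.23 falls between score 27 (PR 37.6) and 32 (PR 47.3).
Interpolate: 27 + (41.23 − 37.6)/(47.3 − 37.6) × (32 − 27) = 28.9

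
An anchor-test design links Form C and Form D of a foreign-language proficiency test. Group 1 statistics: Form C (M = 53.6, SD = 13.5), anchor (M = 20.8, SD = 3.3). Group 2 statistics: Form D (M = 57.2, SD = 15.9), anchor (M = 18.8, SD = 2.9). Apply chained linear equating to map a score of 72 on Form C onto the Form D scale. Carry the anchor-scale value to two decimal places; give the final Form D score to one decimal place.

92.8

Form C → anchor (Group 1): v = (3.3/13.5)(72 − 53.6) + 20.8 = 25.30
anchor → Form D (Group 2): y = (15.9/2.9)(25.30 − 18.8) + 57.2 = 92.8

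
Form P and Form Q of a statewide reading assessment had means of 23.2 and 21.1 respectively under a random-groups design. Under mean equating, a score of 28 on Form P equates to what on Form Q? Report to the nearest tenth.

Mean equating: y = x + (M_Y − M_X) = 28 + (21.1 − 23.2) = 25.9

25.9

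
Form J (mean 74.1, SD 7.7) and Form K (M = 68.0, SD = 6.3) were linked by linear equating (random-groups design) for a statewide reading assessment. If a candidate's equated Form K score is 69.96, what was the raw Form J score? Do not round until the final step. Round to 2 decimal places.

76.50

Invert y = (SD_Y/SD_X)(x − M_X) + M_Y:
x = (SD_X/SD_Y)(y − M_Y) + M_X = (7.7/6.3)(69.96 − 68.0) + 74.1
x = 1.222222 × 1.960 + 74.1 = 76.50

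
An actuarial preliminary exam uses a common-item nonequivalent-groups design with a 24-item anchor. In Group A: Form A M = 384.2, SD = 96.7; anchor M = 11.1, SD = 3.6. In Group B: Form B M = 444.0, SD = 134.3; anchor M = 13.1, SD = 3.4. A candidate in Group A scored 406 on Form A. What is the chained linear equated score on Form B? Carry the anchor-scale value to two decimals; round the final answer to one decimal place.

Form A → anchor (Group A): v = (3.6/96.7)(406 − 384.2) + 11.1 = 11.91
anchor → Form B (Group B): y = (134.3/3.4)(11.91 − 13.1) + 444.0 = 397.0

397.0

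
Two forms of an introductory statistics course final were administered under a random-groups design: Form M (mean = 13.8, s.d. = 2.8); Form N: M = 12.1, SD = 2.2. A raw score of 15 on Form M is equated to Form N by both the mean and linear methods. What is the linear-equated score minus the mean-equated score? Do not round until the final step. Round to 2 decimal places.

Mean-equated: 15 + (12.1 − 13.8) = 13.30
Linear-equated: (2.2/2.8)(15 − 13.8) + 12.1 = 13.043
Difference = 13.043 − 13.30 = -0.26

-0.26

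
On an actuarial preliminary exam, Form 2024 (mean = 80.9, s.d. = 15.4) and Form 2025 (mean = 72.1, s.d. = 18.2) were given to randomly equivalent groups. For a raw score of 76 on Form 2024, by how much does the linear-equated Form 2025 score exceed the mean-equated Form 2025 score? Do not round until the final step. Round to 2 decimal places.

Mean-equated: 76 + (72.1 − 80.9) = 67.20
Linear-equated: (18.2/15.4)(76 − 80.9) + 72.1 = 66.309
Difference = 66.309 − 67.20 = -0.89

-0.89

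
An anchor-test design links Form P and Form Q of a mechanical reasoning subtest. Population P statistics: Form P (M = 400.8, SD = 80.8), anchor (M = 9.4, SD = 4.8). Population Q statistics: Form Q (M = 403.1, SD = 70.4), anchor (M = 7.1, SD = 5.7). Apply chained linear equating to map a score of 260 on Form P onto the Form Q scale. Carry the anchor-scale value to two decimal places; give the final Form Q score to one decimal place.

Form P → anchor (Population P): v = (4.8/80.8)(260 − 400.8) + 9.4 = 1.04
anchor → Form Q (Population Q): y = (70.4/5.7)(1.04 − 7.1) + 403.1 = 328.3

328.3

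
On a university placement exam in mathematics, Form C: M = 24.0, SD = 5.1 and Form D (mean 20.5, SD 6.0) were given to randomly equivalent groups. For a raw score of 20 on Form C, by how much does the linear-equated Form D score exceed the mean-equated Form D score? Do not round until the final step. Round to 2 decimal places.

-0.71

Mean-equated: 20 + (20.5 − 24.0) = 16.50
Linear-equated: (6.0/5.1)(20 − 24.0) + 20.5 = 15.794
Difference = 15.794 − 16.50 = -0.71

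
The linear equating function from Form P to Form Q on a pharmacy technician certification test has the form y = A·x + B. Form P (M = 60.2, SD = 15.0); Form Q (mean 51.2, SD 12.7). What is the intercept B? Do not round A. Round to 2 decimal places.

A = SD_Y / SD_X = 12.7 / 15.0 = 0.846667
B = M_Y − A·M_X = 51.2 − 0.846667 × 60.2 = 0.23

0.23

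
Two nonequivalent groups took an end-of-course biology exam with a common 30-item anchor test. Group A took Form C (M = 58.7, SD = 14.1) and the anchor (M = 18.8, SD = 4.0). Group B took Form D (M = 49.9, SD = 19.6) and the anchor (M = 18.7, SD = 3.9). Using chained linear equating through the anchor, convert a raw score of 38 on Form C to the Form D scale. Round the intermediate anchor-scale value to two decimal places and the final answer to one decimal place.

Form C → anchor (Group A): v = (4.0/14.1)(38 − 58.7) + 18.8 = 12.93
anchor → Form D (Group B): y = (19.6/3.9)(12.93 − 18.7) + 49.9 = 20.9

20.9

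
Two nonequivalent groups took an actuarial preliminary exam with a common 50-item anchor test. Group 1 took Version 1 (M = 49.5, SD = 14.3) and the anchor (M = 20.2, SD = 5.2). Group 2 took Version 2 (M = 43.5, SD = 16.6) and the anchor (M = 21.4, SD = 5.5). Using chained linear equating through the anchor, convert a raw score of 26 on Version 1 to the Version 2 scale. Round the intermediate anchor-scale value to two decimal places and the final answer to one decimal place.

14.1

Version 1 → anchor (Group 1): v = (5.2/14.3)(26 − 49.5) + 20.2 = 11.65
anchor → Version 2 (Group 2): y = (16.6/5.5)(11.65 − 21.4) + 43.5 = 14.1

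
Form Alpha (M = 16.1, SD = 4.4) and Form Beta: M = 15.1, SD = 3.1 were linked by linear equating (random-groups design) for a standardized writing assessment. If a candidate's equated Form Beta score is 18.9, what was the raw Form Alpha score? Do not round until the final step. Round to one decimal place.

Invert y = (SD_Y/SD_X)(x − M_X) + M_Y:
x = (SD_X/SD_Y)(y − M_Y) + M_X = (4.4/3.1)(18.9 − 15.1) + 16.1
x = 1.419355 × 3.800 + 16.1 = 21.5

21.5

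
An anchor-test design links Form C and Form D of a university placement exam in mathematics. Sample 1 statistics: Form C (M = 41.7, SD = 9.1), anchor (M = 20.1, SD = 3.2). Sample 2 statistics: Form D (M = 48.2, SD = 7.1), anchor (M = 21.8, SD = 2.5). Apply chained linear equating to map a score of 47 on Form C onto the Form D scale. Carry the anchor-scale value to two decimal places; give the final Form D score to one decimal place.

48.7

Form C → anchor (Sample 1): v = (3.2/9.1)(47 − 41.7) + 20.1 = 21.96
anchor → Form D (Sample 2): y = (7.1/2.5)(21.96 − 21.8) + 48.2 = 48.7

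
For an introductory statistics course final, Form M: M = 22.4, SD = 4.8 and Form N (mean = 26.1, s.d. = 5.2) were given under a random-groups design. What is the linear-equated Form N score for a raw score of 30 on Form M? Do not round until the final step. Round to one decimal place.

Linear equating: y = (SD_Y/SD_X)(x − M_X) + M_Y
y = (5.2/4.8)(30 − 22.4) + 26.1
y = 1.083333 × 7.6 + 26.1 = 8.2333 + 26.1 = 34.3

34.3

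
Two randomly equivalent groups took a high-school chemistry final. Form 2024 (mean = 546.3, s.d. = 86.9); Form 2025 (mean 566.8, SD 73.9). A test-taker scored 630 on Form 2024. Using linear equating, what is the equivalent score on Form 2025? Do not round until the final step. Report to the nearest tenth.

638.0

Linear equating: y = (SD_Y/SD_X)(x − M_X) + M_Y
y = (73.9/86.9)(630 − 546.3) + 566.8
y = 0.850403 × 83.7 + 566.8 = 71.1787 + 566.8 = 638.0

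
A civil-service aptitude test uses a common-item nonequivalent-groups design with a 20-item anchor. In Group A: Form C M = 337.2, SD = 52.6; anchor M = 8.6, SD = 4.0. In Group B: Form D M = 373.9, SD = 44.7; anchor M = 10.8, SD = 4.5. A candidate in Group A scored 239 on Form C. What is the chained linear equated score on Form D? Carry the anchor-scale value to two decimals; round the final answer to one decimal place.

Form C → anchor (Group A): v = (4.0/52.6)(239 − 337.2) + 8.6 = 1.13
anchor → Form D (Group B): y = (44.7/4.5)(1.13 − 10.8) + 373.9 = 277.8

277.8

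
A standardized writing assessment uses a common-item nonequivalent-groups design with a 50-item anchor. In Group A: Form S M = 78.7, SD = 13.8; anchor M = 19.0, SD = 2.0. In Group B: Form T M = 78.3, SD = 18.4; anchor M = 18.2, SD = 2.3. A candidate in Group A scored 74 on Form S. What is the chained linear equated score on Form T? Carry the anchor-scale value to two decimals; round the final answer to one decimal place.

79.3

Form S → anchor (Group A): v = (2.0/13.8)(74 − 78.7) + 19.0 = 18.32
anchor → Form T (Group B): y = (18.4/2.3)(18.32 − 18.2) + 78.3 = 79.3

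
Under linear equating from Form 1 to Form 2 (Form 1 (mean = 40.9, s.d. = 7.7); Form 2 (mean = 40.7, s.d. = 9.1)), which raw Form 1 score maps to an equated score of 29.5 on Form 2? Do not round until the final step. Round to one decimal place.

Invert y = (SD_Y/SD_X)(x − M_X) + M_Y:
x = (SD_X/SD_Y)(y − M_Y) + M_X = (7.7/9.1)(29.5 − 40.7) + 40.9
x = 0.846154 × -11.200 + 40.9 = 31.4

31.4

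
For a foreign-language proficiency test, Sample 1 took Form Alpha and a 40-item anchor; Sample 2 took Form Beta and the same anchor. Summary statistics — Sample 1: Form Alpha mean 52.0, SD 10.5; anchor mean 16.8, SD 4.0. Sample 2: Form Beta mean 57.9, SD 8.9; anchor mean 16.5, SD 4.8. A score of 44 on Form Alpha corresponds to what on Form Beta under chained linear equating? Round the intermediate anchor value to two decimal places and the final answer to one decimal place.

52.8

Form Alpha → anchor (Sample 1): v = (4.0/10.5)(44 − 52.0) + 16.8 = 13.75
anchor → Form Beta (Sample 2): y = (8.9/4.8)(13.75 − 16.5) + 57.9 = 52.8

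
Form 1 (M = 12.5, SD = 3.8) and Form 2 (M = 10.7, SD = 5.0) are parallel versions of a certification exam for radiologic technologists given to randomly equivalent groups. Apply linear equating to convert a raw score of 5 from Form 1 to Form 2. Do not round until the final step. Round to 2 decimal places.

Linear equating: y = (SD_Y/SD_X)(x − M_X) + M_Y
y = (5.0/3.8)(5 − 12.5) + 10.7
y = 1.315789 × -7.5 + 10.7 = -9.8684 + 10.7 = 0.83

0.83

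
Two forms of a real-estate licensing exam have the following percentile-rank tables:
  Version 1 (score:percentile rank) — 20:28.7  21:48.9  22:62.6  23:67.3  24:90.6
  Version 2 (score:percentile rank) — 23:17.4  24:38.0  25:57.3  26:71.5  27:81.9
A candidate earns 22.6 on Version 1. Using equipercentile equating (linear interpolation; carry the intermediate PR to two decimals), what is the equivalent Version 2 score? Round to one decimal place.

25.6

PR of 22.6 on Version 1: 62.6 + (22.6 − 22)/(23 − 22) × (67.3 − 62.6) = 65.42
On Version 2, PR 65.42 falls between score 25 (PR 57.3) and 26 (PR 71.5).
Interpolate: 25 + (65.42 − 57.3)/(71.5 − 57.3) × (26 − 25) = 25.6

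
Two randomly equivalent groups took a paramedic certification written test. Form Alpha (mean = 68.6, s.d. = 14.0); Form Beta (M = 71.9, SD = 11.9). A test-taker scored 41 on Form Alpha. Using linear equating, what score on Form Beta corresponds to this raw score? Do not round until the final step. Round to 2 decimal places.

Linear equating: y = (SD_Y/SD_X)(x − M_X) + M_Y
y = (11.9/14.0)(41 − 68.6) + 71.9
y = 0.850000 × -27.6 + 71.9 = -23.4600 + 71.9 = 48.44

48.44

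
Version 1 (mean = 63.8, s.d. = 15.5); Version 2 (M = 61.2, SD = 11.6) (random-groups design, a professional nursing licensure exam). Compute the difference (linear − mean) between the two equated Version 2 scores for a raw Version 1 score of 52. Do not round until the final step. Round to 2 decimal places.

Mean-equated: 52 + (61.2 − 63.8) = 49.40
Linear-equated: (11.6/15.5)(52 − 63.8) + 61.2 = 52.369
Difference = 52.369 − 49.40 = 2.97

2.97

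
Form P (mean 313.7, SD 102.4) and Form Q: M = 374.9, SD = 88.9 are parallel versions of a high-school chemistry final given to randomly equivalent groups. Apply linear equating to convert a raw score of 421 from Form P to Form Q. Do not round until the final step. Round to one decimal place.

468.1

Linear equating: y = (SD_Y/SD_X)(x − M_X) + M_Y
y = (88.9/102.4)(421 − 313.7) + 374.9
y = 0.868164 × 107.3 + 374.9 = 93.1540 + 374.9 = 468.1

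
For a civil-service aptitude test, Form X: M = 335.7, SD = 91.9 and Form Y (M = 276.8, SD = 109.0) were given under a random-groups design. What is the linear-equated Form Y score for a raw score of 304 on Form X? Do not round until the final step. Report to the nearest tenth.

Linear equating: y = (SD_Y/SD_X)(x − M_X) + M_Y
y = (109.0/91.9)(304 − 335.7) + 276.8
y = 1.186072 × -31.7 + 276.8 = -37.5985 + 276.8 = 239.2

239.2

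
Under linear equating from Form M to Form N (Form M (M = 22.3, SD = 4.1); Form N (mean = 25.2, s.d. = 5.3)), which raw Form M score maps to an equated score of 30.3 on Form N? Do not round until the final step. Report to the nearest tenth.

26.2

Invert y = (SD_Y/SD_X)(x − M_X) + M_Y:
x = (SD_X/SD_Y)(y − M_Y) + M_X = (4.1/5.3)(30.3 − 25.2) + 22.3
x = 0.773585 × 5.100 + 22.3 = 26.2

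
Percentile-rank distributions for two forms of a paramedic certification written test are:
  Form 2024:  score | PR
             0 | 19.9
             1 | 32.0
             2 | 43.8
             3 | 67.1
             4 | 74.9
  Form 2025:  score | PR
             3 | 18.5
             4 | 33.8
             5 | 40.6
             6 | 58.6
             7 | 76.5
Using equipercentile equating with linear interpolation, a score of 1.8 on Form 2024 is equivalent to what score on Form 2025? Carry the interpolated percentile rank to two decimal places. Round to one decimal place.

PR of 1.8 on Form 2024: 32.0 + (1.8 − 1)/(2 − 1) × (43.8 − 32.0) = 41.44
On Form 2025, PR 41.44 falls between score 5 (PR 40.6) and 6 (PR 58.6).
Interpolate: 5 + (41.44 − 40.6)/(58.6 − 40.6) × (6 − 5) = 5.0

5.0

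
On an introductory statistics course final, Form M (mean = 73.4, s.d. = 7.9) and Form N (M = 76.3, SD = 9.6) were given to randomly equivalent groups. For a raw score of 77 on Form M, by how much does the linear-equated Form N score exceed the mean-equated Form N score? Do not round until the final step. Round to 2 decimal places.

0.77

Mean-equated: 77 + (76.3 − 73.4) = 79.90
Linear-equated: (9.6/7.9)(77 − 73.4) + 76.3 = 80.675
Difference = 80.675 − 79.90 = 0.77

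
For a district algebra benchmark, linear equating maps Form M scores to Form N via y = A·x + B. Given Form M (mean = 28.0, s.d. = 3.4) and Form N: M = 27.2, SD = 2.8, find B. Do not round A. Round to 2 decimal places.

4.14

A = SD_Y / SD_X = 2.8 / 3.4 = 0.823529
B = M_Y − A·M_X = 27.2 − 0.823529 × 28.0 = 4.14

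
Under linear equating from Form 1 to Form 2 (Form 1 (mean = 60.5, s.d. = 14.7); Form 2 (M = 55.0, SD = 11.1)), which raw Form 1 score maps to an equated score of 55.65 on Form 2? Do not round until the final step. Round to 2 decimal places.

61.36

Invert y = (SD_Y/SD_X)(x − M_X) + M_Y:
x = (SD_X/SD_Y)(y − M_Y) + M_X = (14.7/11.1)(55.65 − 55.0) + 60.5
x = 1.324324 × 0.650 + 60.5 = 61.36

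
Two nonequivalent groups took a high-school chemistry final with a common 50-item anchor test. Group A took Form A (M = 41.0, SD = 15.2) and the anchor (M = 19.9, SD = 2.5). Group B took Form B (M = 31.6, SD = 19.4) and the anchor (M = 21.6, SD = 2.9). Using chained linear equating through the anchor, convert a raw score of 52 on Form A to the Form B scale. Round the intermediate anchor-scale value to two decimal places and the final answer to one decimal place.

32.3

Form A → anchor (Group A): v = (2.5/15.2)(52 − 41.0) + 19.9 = 21.71
anchor → Form B (Group B): y = (19.4/2.9)(21.71 − 21.6) + 31.6 = 32.3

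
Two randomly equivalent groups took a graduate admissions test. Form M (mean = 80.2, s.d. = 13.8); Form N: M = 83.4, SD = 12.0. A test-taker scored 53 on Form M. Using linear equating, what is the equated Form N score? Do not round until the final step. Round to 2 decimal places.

59.75

Linear equating: y = (SD_Y/SD_X)(x − M_X) + M_Y
y = (12.0/13.8)(53 − 80.2) + 83.4
y = 0.869565 × -27.2 + 83.4 = -23.6522 + 83.4 = 59.75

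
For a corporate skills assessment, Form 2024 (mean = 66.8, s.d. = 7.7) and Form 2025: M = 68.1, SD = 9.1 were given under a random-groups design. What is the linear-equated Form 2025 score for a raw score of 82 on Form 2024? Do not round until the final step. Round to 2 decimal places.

86.06

Linear equating: y = (SD_Y/SD_X)(x − M_X) + M_Y
y = (9.1/7.7)(82 − 66.8) + 68.1
y = 1.181818 × 15.2 + 68.1 = 17.9636 + 68.1 = 86.06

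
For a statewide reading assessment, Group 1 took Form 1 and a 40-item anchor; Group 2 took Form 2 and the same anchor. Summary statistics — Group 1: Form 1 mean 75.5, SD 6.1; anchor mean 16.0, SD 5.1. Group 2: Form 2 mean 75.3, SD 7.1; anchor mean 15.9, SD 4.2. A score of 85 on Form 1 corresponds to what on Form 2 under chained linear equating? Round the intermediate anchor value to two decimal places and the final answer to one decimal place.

88.9

Form 1 → anchor (Group 1): v = (5.1/6.1)(85 − 75.5) + 16.0 = 23.94
anchor → Form 2 (Group 2): y = (7.1/4.2)(23.94 − 15.9) + 75.3 = 88.9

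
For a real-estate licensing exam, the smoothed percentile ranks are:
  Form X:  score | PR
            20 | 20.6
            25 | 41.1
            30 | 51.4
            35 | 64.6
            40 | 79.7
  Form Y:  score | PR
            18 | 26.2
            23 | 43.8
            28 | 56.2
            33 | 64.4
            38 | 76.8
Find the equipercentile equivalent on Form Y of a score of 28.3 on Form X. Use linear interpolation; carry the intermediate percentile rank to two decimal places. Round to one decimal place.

24.7

PR of 28.3 on Form X: 41.1 + (28.3 − 25)/(30 − 25) × (51.4 − 41.1) = 47.90
On Form Y, PR 47.90 falls between score 23 (PR 43.8) and 28 (PR 56.2).
Interpolate: 23 + (47.90 − 43.8)/(56.2 − 43.8) × (28 − 23) = 24.7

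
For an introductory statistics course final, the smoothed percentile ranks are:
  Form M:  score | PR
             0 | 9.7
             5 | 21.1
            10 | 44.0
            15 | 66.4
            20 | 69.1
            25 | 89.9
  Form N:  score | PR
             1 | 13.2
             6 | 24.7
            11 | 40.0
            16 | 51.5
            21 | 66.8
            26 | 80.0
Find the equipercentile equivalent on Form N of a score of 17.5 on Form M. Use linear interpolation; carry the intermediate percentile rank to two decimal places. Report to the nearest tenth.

PR of 17.5 on Form M: 66.4 + (17.5 − 15)/(20 − 15) × (69.1 − 66.4) = 67.75
On Form N, PR 67.75 falls between score 21 (PR 66.8) and 26 (PR 80.0).
Interpolate: 21 + (67.75 − 66.8)/(80.0 − 66.8) × (26 − 21) = 21.4

21.4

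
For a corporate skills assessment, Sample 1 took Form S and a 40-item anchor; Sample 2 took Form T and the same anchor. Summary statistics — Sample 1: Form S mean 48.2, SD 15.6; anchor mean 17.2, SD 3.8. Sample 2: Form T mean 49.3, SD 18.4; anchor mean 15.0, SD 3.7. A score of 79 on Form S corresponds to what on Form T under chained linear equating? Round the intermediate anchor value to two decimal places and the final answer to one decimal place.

Form S → anchor (Sample 1): v = (3.8/15.6)(79 − 48.2) + 17.2 = 24.70
anchor → Form T (Sample 2): y = (18.4/3.7)(24.70 − 15.0) + 49.3 = 97.5

97.5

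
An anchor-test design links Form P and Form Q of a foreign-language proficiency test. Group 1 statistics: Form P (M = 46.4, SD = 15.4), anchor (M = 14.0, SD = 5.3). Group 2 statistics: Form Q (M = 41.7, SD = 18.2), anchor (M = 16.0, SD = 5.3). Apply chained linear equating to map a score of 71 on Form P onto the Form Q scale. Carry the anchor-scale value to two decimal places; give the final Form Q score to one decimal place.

Form P → anchor (Group 1): v = (5.3/15.4)(71 − 46.4) + 14.0 = 22.47
anchor → Form Q (Group 2): y = (18.2/5.3)(22.47 − 16.0) + 41.7 = 63.9

63.9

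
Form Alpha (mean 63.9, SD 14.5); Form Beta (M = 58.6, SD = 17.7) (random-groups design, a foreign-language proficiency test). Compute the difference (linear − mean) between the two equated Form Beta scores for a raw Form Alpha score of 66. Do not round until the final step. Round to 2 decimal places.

0.46

Mean-equated: 66 + (58.6 − 63.9) = 60.70
Linear-equated: (17.7/14.5)(66 − 63.9) + 58.6 = 61.163
Difference = 61.163 − 60.70 = 0.46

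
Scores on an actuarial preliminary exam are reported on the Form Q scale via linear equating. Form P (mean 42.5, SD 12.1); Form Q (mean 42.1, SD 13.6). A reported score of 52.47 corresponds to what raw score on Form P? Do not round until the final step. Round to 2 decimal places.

51.73

Invert y = (SD_Y/SD_X)(x − M_X) + M_Y:
x = (SD_X/SD_Y)(y − M_Y) + M_X = (12.1/13.6)(52.47 − 42.1) + 42.5
x = 0.889706 × 10.370 + 42.5 = 51.73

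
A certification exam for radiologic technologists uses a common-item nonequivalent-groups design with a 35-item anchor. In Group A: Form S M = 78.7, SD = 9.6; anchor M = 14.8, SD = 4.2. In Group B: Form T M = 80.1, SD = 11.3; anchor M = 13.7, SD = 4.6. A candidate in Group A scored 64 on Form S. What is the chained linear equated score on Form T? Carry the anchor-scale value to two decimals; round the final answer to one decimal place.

Form S → anchor (Group A): v = (4.2/9.6)(64 − 78.7) + 14.8 = 8.37
anchor → Form T (Group B): y = (11.3/4.6)(8.37 − 13.7) + 80.1 = 67.0

67.0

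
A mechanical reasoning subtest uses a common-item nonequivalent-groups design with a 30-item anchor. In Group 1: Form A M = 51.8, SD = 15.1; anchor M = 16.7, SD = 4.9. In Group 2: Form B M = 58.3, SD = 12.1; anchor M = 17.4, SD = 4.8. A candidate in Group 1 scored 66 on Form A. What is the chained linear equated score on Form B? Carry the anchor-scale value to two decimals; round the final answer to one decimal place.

Form A → anchor (Group 1): v = (4.9/15.1)(66 − 51.8) + 16.7 = 21.31
anchor → Form B (Group 2): y = (12.1/4.8)(21.31 − 17.4) + 58.3 = 68.2

68.2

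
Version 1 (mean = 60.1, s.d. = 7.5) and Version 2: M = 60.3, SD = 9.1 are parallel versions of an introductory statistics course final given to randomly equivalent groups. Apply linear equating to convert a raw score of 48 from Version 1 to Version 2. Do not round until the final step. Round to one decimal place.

45.6

Linear equating: y = (SD_Y/SD_X)(x − M_X) + M_Y
y = (9.1/7.5)(48 − 60.1) + 60.3
y = 1.213333 × -12.1 + 60.3 = -14.6813 + 60.3 = 45.6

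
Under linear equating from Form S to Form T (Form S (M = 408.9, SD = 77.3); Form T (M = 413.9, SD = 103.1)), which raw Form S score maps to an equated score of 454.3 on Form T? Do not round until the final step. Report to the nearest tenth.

Invert y = (SD_Y/SD_X)(x − M_X) + M_Y:
x = (SD_X/SD_Y)(y − M_Y) + M_X = (77.3/103.1)(454.3 − 413.9) + 408.9
x = 0.749758 × 40.400 + 408.9 = 439.2

439.2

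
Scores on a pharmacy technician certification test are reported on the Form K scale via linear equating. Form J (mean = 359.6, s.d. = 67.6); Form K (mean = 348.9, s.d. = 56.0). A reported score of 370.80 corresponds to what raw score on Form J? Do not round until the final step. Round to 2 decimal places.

Invert y = (SD_Y/SD_X)(x − M_X) + M_Y:
x = (SD_X/SD_Y)(y − M_Y) + M_X = (67.6/56.0)(370.80 − 348.9) + 359.6
x = 1.207143 × 21.900 + 359.6 = 386.04

386.04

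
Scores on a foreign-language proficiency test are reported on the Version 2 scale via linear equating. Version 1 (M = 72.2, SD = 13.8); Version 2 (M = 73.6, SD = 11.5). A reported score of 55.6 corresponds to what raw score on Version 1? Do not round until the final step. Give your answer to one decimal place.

50.6

Invert y = (SD_Y/SD_X)(x − M_X) + M_Y:
x = (SD_X/SD_Y)(y − M_Y) + M_X = (13.8/11.5)(55.6 − 73.6) + 72.2
x = 1.200000 × -18.000 + 72.2 = 50.6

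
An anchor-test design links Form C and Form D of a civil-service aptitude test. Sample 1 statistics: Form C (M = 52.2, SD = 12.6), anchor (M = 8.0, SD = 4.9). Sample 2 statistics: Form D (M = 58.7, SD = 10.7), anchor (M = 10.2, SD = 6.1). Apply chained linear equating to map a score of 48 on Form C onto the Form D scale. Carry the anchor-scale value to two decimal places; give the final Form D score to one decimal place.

Form C → anchor (Sample 1): v = (4.9/12.6)(48 − 52.2) + 8.0 = 6.37
anchor → Form D (Sample 2): y = (10.7/6.1)(6.37 − 10.2) + 58.7 = 52.0

52.0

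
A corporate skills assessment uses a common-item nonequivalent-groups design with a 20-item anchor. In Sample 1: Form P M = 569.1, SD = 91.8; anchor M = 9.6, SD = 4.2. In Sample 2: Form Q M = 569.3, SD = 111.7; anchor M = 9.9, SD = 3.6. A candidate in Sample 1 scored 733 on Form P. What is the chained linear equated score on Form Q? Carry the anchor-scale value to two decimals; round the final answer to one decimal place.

Form P → anchor (Sample 1): v = (4.2/91.8)(733 − 569.1) + 9.6 = 17.10
anchor → Form Q (Sample 2): y = (111.7/3.6)(17.10 − 9.9) + 569.3 = 792.7

792.7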